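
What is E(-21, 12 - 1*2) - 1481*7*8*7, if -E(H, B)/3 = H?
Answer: -580489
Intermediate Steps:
E(H, B) = -3*H
E(-21, 12 - 1*2) - 1481*7*8*7 = -3*(-21) - 1481*7*8*7 = 63 - 82936*7 = 63 - 1481*392 = 63 - 580552 = -580489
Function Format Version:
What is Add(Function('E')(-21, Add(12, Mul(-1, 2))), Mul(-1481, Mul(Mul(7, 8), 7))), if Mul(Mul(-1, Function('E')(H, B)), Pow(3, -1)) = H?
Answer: -580489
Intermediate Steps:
Function('E')(H, B) = Mul(-3, H)
Add(Function('E')(-21, Add(12, Mul(-1, 2))), Mul(-1481, Mul(Mul(7, 8), 7))) = Add(Mul(-3, -21), Mul(-1481, Mul(Mul(7, 8), 7))) = Add(63, Mul(-1481, Mul(56, 7))) = Add(63, Mul(-1481, 392)) = Add(63, -580552) = -580489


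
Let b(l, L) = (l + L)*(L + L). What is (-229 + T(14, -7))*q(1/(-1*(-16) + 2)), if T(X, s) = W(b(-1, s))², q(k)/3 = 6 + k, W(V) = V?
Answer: 447445/2 ≈ 2.2372e+5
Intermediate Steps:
b(l, L) = 2*L*(L + l) (b(l, L) = (L + l)*(2*L) = 2*L*(L + l))
q(k) = 18 + 3*k (q(k) = 3*(6 + k) = 18 + 3*k)
T(X, s) = 4*s²*(-1 + s)² (T(X, s) = (2*s*(s - 1))² = (2*s*(-1 + s))² = 4*s²*(-1 + s)²)
(-229 + T(14, -7))*q(1/(-1*(-16) + 2)) = (-229 + 4*(-7)²*(-1 - 7)²)*(18 + 3/(-1*(-16) + 2)) = (-229 + 4*49*(-8)²)*(18 + 3/(16 + 2)) = (-229 + 4*49*64)*(18 + 3/18) = (-229 + 12544)*(18 + 3*(1/18)) = 12315*(18 + ⅙) = 12315*(109/6) = 447445/2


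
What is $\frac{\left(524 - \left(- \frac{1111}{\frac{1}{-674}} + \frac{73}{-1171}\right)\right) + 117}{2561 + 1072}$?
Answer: $- \frac{876110510}{4254243} \approx -205.94$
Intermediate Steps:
$\frac{\left(524 - \left(- \frac{1111}{\frac{1}{-674}} + \frac{73}{-1171}\right)\right) + 117}{2561 + 1072} = \frac{\left(524 - \left(- \frac{1111}{- \frac{1}{674}} + 73 \left(- \frac{1}{1171}\right)\right)\right) + 117}{3633} = \left(\left(524 - \left(\left(-1111\right) \left(-674\right) - \frac{73}{1171}\right)\right) + 117\right) \frac{1}{3633} = \left(\left(524 - \left(748814 - \frac{73}{1171}\right)\right) + 117\right) \frac{1}{3633} = \left(\left(524 - \frac{876861121}{1171}\right) + 117\right) \frac{1}{3633} = \left(- \frac{876247517}{1171} + 117\right) \frac{1}{3633} = \left(- \frac{876110510}{1171}\right) \frac{1}{3633} = - \frac{876110510}{4254243}$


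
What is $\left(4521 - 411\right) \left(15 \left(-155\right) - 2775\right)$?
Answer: $-20961000$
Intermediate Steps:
$\left(4521 - 411\right) \left(15 \left(-155\right) - 2775\right) = 4110 \left(-2325 - 2775\right) = 4110 \left(-5100\right) = -20961000$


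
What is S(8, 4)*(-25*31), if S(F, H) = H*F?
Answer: -24800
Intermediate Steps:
S(F, H) = F*H
S(8, 4)*(-25*31) = (8*4)*(-25*31) = 32*(-775) = -24800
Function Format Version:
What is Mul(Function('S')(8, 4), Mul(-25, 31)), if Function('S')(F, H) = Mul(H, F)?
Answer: -24800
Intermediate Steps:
Function('S')(F, H) = Mul(F, H)
Mul(Function('S')(8, 4), Mul(-25, 31)) = Mul(Mul(8, 4), Mul(-25, 31)) = Mul(32, -775) = -24800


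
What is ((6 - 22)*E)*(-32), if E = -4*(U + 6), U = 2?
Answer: -16384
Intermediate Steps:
E = -32 (E = -4*(2 + 6) = -4*8 = -32)
((6 - 22)*E)*(-32) = ((6 - 22)*(-32))*(-32) = -16*(-32)*(-32) = 512*(-32) = -16384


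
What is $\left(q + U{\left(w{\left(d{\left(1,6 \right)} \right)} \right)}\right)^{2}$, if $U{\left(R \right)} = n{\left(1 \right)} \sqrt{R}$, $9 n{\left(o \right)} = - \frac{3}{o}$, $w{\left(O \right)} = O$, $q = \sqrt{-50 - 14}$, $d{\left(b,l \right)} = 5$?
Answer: $\frac{\left(- \sqrt{5} + 24 i\right)^{2}}{9} \approx -63.444 - 11.926 i$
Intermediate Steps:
$q = 8 i$ ($q = \sqrt{-64} = 8 i \approx 8.0 i$)
$n{\left(o \right)} = - \frac{1}{3 o}$ ($n{\left(o \right)} = \frac{\left(-3\right) \frac{1}{o}}{9} = - \frac{1}{3 o}$)
$U{\left(R \right)} = - \frac{\sqrt{R}}{3}$ ($U{\left(R \right)} = - \frac{1}{3 \cdot 1} \sqrt{R} = \left(- \frac{1}{3}\right) 1 \sqrt{R} = - \frac{\sqrt{R}}{3}$)
$\left(q + U{\left(w{\left(d{\left(1,6 \right)} \right)} \right)}\right)^{2} = \left(8 i - \frac{\sqrt{5}}{3}\right)^{2}$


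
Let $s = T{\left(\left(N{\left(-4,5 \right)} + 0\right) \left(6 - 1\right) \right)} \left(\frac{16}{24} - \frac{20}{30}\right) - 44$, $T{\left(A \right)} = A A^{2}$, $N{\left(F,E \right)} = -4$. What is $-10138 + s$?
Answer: $-10182$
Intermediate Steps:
$T{\left(A \right)} = A^{3}$
$s = -44$ ($s = \left(\left(-4 + 0\right) \left(6 - 1\right)\right)^{3} \left(\frac{16}{24} - \frac{20}{30}\right) - 44 = \left(\left(-4\right) 5\right)^{3} \left(16 \cdot \frac{1}{24} - \frac{2}{3}\right) - 44 = \left(-20\right)^{3} \left(\frac{2}{3} - \frac{2}{3}\right) - 44 = \left(-8000\right) 0 - 44 = 0 - 44 = -44$)
$-10138 + s = -10138 - 44 = -10182$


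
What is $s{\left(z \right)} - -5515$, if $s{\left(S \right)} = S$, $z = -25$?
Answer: $5490$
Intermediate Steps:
$s{\left(z \right)} - -5515 = -25 - -5515 = -25 + 5515 = 5490$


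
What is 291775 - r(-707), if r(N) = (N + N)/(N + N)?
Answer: 291774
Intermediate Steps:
r(N) = 1 (r(N) = (2*N)/((2*N)) = (2*N)*(1/(2*N)) = 1)
291775 - r(-707) = 291775 - 1*1 = 291775 - 1 = 291774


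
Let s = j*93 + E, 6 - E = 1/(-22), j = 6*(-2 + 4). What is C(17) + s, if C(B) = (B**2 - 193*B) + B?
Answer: -40765/22 ≈ -1853.0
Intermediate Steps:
j = 12 (j = 6*2 = 12)
C(B) = B**2 - 192*B
E = 133/22 (E = 6 - 1/(-22) = 6 - 1*(-1/22) = 6 + 1/22 = 133/22 ≈ 6.0455)
s = 24685/22 (s = 12*93 + 133/22 = 1116 + 133/22 = 24685/22 ≈ 1122.0)
C(17) + s = 17*(-192 + 17) + 24685/22 = 17*(-175) + 24685/22 = -2975 + 24685/22 = -40765/22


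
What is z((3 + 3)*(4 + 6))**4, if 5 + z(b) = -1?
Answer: 1296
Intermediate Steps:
z(b) = -6 (z(b) = -5 - 1 = -6)
z((3 + 3)*(4 + 6))**4 = (-6)**4 = 1296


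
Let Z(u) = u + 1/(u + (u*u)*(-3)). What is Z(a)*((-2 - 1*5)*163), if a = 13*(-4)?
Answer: 484387589/8164 ≈ 59332.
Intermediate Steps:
a = -52
Z(u) = u + 1/(u - 3*u**2) (Z(u) = u + 1/(u + u**2*(-3)) = u + 1/(u - 3*u**2))
Z(a)*((-2 - 1*5)*163) = ((-1 - 1*(-52)**2 + 3*(-52)**3)/((-52)*(-1 + 3*(-52))))*((-2 - 1*5)*163) = (-(-1 - 1*2704 + 3*(-140608))/(52*(-1 - 156)))*((-2 - 5)*163) = (-1/52*(-1 - 2704 - 421824)/(-157))*(-7*163) = -1/52*(-1/157)*(-424529)*(-1141) = -424529/8164*(-1141) = 484387589/8164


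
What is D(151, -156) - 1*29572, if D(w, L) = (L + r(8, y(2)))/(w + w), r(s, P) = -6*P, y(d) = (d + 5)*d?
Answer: -4465492/151 ≈ -29573.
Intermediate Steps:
y(d) = d*(5 + d) (y(d) = (5 + d)*d = d*(5 + d))
D(w, L) = (-84 + L)/(2*w) (D(w, L) = (L - 12*(5 + 2))/(w + w) = (L - 12*7)/((2*w)) = (L - 6*14)*(1/(2*w)) = (L - 84)*(1/(2*w)) = (-84 + L)*(1/(2*w)) = (-84 + L)/(2*w))
D(151, -156) - 1*29572 = (½)*(-84 - 156)/151 - 1*29572 = (½)*(1/151)*(-240) - 29572 = -120/151 - 29572 = -4465492/151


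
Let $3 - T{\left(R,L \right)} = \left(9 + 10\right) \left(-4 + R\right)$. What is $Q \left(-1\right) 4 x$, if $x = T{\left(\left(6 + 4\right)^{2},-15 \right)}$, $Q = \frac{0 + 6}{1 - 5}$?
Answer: $-10926$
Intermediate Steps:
$Q = - \frac{3}{2}$ ($Q = \frac{6}{-4} = 6 \left(- \frac{1}{4}\right) = - \frac{3}{2} \approx -1.5$)
$T{\left(R,L \right)} = 79 - 19 R$ ($T{\left(R,L \right)} = 3 - \left(9 + 10\right) \left(-4 + R\right) = 3 - 19 \left(-4 + R\right) = 3 - \left(-76 + 19 R\right) = 79 - 19 R$)
$x = -1821$ ($x = 79 - 19 \left(6 + 4\right)^{2} = 79 - 19 \cdot 10^{2} = 79 - 1900 = -1821$)
$Q \left(-1\right) 4 x = \left(- \frac{3}{2}\right) \left(-1\right) 4 \left(-1821\right) = \frac{3}{2} \cdot 4 \left(-1821\right) = 6 \left(-1821\right) = -10926$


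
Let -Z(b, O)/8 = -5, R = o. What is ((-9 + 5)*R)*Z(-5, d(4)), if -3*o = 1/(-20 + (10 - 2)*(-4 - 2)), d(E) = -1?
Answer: -40/51 ≈ -0.78431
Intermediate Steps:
o = 1/204 (o = -1/(3*(-20 + (10 - 2)*(-4 - 2))) = -1/(3*(-20 + 8*(-6))) = -1/(3*(-20 - 48)) = -⅓/(-68) = -⅓*(-1/68) = 1/204 ≈ 0.0049020)
R = 1/204 ≈ 0.0049020
Z(b, O) = 40 (Z(b, O) = -8*(-5) = 40)
((-9 + 5)*R)*Z(-5, d(4)) = ((-9 + 5)*(1/204))*40 = -4*1/204*40 = -1/51*40 = -40/51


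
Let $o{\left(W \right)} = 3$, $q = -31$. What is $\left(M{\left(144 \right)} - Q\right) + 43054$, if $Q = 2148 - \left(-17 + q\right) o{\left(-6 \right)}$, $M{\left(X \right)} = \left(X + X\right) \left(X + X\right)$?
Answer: $123706$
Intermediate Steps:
$M{\left(X \right)} = 4 X^{2}$ ($M{\left(X \right)} = 2 X 2 X = 4 X^{2}$)
$Q = 2292$ ($Q = 2148 - \left(-17 - 31\right) 3 = 2148 - \left(-48\right) 3 = 2148 - -144 = 2148 + 144 = 2292$)
$\left(M{\left(144 \right)} - Q\right) + 43054 = \left(4 \cdot 144^{2} - 2292\right) + 43054 = \left(4 \cdot 20736 - 2292\right) + 43054 = \left(82944 - 2292\right) + 43054 = 80652 + 43054 = 123706$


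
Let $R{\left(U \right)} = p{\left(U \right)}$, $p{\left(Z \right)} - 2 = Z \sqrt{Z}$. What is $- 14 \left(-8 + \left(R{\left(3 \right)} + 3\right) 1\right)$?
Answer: $42 - 42 \sqrt{3} \approx -30.746$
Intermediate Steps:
$p{\left(Z \right)} = 2 + Z^{\frac{3}{2}}$ ($p{\left(Z \right)} = 2 + Z \sqrt{Z} = 2 + Z^{\frac{3}{2}}$)
$R{\left(U \right)} = 2 + U^{\frac{3}{2}}$
$- 14 \left(-8 + \left(R{\left(3 \right)} + 3\right) 1\right) = - 14 \left(-8 + \left(\left(2 + 3^{\frac{3}{2}}\right) + 3\right) 1\right) = - 14 \left(-8 + \left(\left(2 + 3 \sqrt{3}\right) + 3\right) 1\right) = - 14 \left(-8 + \left(5 + 3 \sqrt{3}\right) 1\right) = - 14 \left(-8 + \left(5 + 3 \sqrt{3}\right)\right) = - 14 \left(-3 + 3 \sqrt{3}\right) = 42 - 42 \sqrt{3}$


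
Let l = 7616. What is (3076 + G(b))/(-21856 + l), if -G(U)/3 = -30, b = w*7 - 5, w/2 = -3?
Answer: -1583/7120 ≈ -0.22233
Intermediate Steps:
w = -6 (w = 2*(-3) = -6)
b = -47 (b = -6*7 - 5 = -42 - 5 = -47)
G(U) = 90 (G(U) = -3*(-30) = 90)
(3076 + G(b))/(-21856 + l) = (3076 + 90)/(-21856 + 7616) = 3166/(-14240) = 3166*(-1/14240) = -1583/7120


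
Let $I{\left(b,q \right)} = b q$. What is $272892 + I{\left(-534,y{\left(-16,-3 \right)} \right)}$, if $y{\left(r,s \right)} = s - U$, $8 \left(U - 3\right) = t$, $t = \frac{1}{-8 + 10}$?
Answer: $\frac{2209035}{8} \approx 2.7613 \cdot 10^{5}$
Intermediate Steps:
$t = \frac{1}{2} \approx 0.5$
$U = \frac{49}{16}$ ($U = 3 + \frac{1}{8} \cdot \frac{1}{2} = 3 + \frac{1}{16} = \frac{49}{16} \approx 3.0625$)
$y{\left(r,s \right)} = - \frac{49}{16} + s$ ($y{\left(r,s \right)} = s - \frac{49}{16} = - \frac{49}{16} + s$)
$272892 + I{\left(-534,y{\left(-16,-3 \right)} \right)} = 272892 - 534 \left(- \frac{49}{16} - 3\right) = 272892 - - \frac{25899}{8} = 272892 + \frac{25899}{8} = \frac{2209035}{8}$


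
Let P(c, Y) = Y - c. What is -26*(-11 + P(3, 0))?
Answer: 364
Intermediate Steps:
-26*(-11 + P(3, 0)) = -26*(-11 + (0 - 1*3)) = -26*(-11 + (0 - 3)) = -26*(-11 - 3) = -26*(-14) = 364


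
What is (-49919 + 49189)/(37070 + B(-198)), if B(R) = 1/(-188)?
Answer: -137240/6969159 ≈ -0.019692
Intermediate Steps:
B(R) = -1/188
(-49919 + 49189)/(37070 + B(-198)) = (-49919 + 49189)/(37070 - 1/188) = -730/6969159/188 = -730*188/6969159 = -137240/6969159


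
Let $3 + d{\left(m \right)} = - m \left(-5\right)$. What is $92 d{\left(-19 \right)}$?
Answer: $-9016$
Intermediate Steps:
$d{\left(m \right)} = -3 + 5 m$ ($d{\left(m \right)} = -3 + - m \left(-5\right) = -3 + 5 m$)
$92 d{\left(-19 \right)} = 92 \left(-3 + 5 \left(-19\right)\right) = 92 \left(-3 - 95\right) = 92 \left(-98\right) = -9016$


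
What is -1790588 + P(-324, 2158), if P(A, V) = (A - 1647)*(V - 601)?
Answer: -4859435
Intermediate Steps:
P(A, V) = (-1647 + A)*(-601 + V)
-1790588 + P(-324, 2158) = -1790588 + (989847 - 1647*2158 - 601*(-324) - 324*2158) = -1790588 + (989847 - 3554226 + 194724 - 699192) = -1790588 - 3068847 = -4859435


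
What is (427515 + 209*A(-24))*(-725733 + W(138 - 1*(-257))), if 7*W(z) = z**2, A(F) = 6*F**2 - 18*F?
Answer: -6106418319342/7 ≈ -8.7234e+11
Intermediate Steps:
A(F) = -18*F + 6*F**2 (A(F) = 6*F**2 - 18*F = -18*F + 6*F**2)
W(z) = z**2/7
(427515 + 209*A(-24))*(-725733 + W(138 - 1*(-257))) = (427515 + 209*(6*(-24)*(-3 - 24)))*(-725733 + (138 - 1*(-257))**2/7) = (427515 + 209*(6*(-24)*(-27)))*(-725733 + (138 + 257)**2/7) = (427515 + 209*3888)*(-725733 + (1/7)*395**2) = (427515 + 812592)*(-725733 + (1/7)*156025) = 1240107*(-725733 + 156025/7) = 1240107*(-4924106/7) = -6106418319342/7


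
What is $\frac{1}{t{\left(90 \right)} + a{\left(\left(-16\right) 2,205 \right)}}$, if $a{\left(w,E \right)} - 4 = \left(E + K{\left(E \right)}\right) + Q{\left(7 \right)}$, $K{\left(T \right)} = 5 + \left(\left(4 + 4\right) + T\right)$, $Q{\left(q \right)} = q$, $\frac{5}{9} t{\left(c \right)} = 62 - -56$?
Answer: $\frac{5}{3232} \approx 0.001547$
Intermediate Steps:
$t{\left(c \right)} = \frac{1062}{5}$ ($t{\left(c \right)} = \frac{9 \left(62 - -56\right)}{5} = \frac{9 \left(62 + 56\right)}{5} = \frac{9}{5} \cdot 118 = \frac{1062}{5}$)
$K{\left(T \right)} = 13 + T$ ($K{\left(T \right)} = 5 + \left(8 + T\right) = 13 + T$)
$a{\left(w,E \right)} = 24 + 2 E$ ($a{\left(w,E \right)} = 4 + \left(\left(E + \left(13 + E\right)\right) + 7\right) = 4 + \left(\left(13 + 2 E\right) + 7\right) = 4 + \left(20 + 2 E\right) = 24 + 2 E$)
$\frac{1}{t{\left(90 \right)} + a{\left(\left(-16\right) 2,205 \right)}} = \frac{1}{\frac{1062}{5} + \left(24 + 2 \cdot 205\right)} = \frac{1}{\frac{1062}{5} + \left(24 + 410\right)} = \frac{1}{\frac{1062}{5} + 434} = \frac{1}{\frac{3232}{5}} = \frac{5}{3232}$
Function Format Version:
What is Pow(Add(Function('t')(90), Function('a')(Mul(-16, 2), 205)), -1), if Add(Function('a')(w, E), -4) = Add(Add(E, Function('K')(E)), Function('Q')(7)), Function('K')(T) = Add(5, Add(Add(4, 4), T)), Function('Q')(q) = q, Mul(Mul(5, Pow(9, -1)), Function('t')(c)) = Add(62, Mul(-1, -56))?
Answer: Rational(5, 3232) ≈ 0.0015470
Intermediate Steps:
Function('t')(c) = Rational(1062, 5) (Function('t')(c) = Mul(Rational(9, 5), Add(62, Mul(-1, -56))) = Mul(Rational(9, 5), Add(62, 56)) = Mul(Rational(9, 5), 118) = Rational(1062, 5))
Function('K')(T) = Add(13, T) (Function('K')(T) = Add(5, Add(8, T)) = Add(13, T))
Function('a')(w, E) = Add(24, Mul(2, E)) (Function('a')(w, E) = Add(4, Add(Add(E, Add(13, E)), 7)) = Add(4, Add(Add(13, Mul(2, E)), 7)) = Add(4, Add(20, Mul(2, E))) = Add(24, Mul(2, E)))
Pow(Add(Function('t')(90), Function('a')(Mul(-16, 2), 205)), -1) = Pow(Add(Rational(1062, 5), Add(24, Mul(2, 205))), -1) = Pow(Add(Rational(1062, 5), Add(24, 410)), -1) = Pow(Add(Rational(1062, 5), 434), -1) = Pow(Rational(3232, 5), -1) = Rational(5, 3232)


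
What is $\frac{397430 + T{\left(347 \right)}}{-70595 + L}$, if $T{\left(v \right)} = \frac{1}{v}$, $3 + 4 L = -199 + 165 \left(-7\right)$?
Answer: $- \frac{551632844}{98456739} \approx -5.6028$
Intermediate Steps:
$L = - \frac{1357}{4}$ ($L = - \frac{3}{4} + \frac{-199 + 165 \left(-7\right)}{4} = - \frac{3}{4} + \frac{-199 - 1155}{4} = - \frac{3}{4} + \frac{1}{4} \left(-1354\right) = - \frac{3}{4} - \frac{677}{2} = - \frac{1357}{4} \approx -339.25$)
$\frac{397430 + T{\left(347 \right)}}{-70595 + L} = \frac{397430 + \frac{1}{347}}{-70595 - \frac{1357}{4}} = \frac{397430 + \frac{1}{347}}{- \frac{283737}{4}} = \frac{137908211}{347} \left(- \frac{4}{283737}\right) = - \frac{551632844}{98456739}$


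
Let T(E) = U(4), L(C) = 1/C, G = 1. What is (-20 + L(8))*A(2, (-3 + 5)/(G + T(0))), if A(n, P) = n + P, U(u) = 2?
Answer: -53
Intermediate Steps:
T(E) = 2
A(n, P) = P + n
(-20 + L(8))*A(2, (-3 + 5)/(G + T(0))) = (-20 + 1/8)*((-3 + 5)/(1 + 2) + 2) = (-20 + 1/8)*(2/3 + 2) = -159*(2*(1/3) + 2)/8 = -159*(2/3 + 2)/8 = -159/8*8/3 = -53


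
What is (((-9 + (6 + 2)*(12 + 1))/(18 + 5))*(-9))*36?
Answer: -30780/23 ≈ -1338.3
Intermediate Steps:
(((-9 + (6 + 2)*(12 + 1))/(18 + 5))*(-9))*36 = (((-9 + 8*13)/23)*(-9))*36 = (((-9 + 104)*(1/23))*(-9))*36 = ((95*(1/23))*(-9))*36 = ((95/23)*(-9))*36 = -855/23*36 = -30780/23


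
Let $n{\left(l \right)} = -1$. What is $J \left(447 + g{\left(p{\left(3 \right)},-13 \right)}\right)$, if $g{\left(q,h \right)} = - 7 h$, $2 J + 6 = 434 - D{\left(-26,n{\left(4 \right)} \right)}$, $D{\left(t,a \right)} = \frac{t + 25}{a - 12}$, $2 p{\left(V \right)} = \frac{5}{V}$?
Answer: $\frac{1496447}{13} \approx 1.1511 \cdot 10^{5}$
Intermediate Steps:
$p{\left(V \right)} = \frac{5}{2 V}$ ($p{\left(V \right)} = \frac{5 \frac{1}{V}}{2} = \frac{5}{2 V}$)
$D{\left(t,a \right)} = \frac{25 + t}{-12 + a}$
$J = \frac{5563}{26}$ ($J = -3 + \frac{434 - \frac{25 - 26}{-12 - 1}}{2} = -3 + \frac{434 - \frac{1}{-13} \left(-1\right)}{2} = -3 + \frac{434 - \left(- \frac{1}{13}\right) \left(-1\right)}{2} = -3 + \frac{434 - \frac{1}{13}}{2} = -3 + \frac{1}{2} \cdot \frac{5641}{13} = -3 + \frac{5641}{26} = \frac{5563}{26} \approx 213.96$)
$J \left(447 + g{\left(p{\left(3 \right)},-13 \right)}\right) = \frac{5563 \left(447 - -91\right)}{26} = \frac{5563 \left(447 + 91\right)}{26} = \frac{5563}{26} \cdot 538 = \frac{1496447}{13}$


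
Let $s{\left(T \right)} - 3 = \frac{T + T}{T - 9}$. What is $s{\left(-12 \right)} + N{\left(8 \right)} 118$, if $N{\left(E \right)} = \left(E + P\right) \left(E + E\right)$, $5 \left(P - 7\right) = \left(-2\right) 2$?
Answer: $\frac{938481}{35} \approx 26814.0$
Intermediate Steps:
$P = \frac{31}{5}$ ($P = 7 + \frac{\left(-2\right) 2}{5} = 7 + \frac{1}{5} \left(-4\right) = 7 - \frac{4}{5} = \frac{31}{5} \approx 6.2$)
$N{\left(E \right)} = 2 E \left(\frac{31}{5} + E\right)$ ($N{\left(E \right)} = \left(E + \frac{31}{5}\right) \left(E + E\right) = \left(\frac{31}{5} + E\right) 2 E = 2 E \left(\frac{31}{5} + E\right)$)
$s{\left(T \right)} = 3 + \frac{2 T}{-9 + T}$ ($s{\left(T \right)} = 3 + \frac{T + T}{T - 9} = 3 + \frac{2 T}{-9 + T}$)
$s{\left(-12 \right)} + N{\left(8 \right)} 118 = \frac{-27 + 5 \left(-12\right)}{-9 - 12} + \frac{2}{5} \cdot 8 \left(31 + 5 \cdot 8\right) 118 = \frac{-27 - 60}{-21} + \frac{2}{5} \cdot 8 \left(31 + 40\right) 118 = \left(- \frac{1}{21}\right) \left(-87\right) + \frac{2}{5} \cdot 8 \cdot 71 \cdot 118 = \frac{29}{7} + \frac{1136}{5} \cdot 118 = \frac{29}{7} + \frac{134048}{5} = \frac{938481}{35}$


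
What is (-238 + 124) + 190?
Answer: 76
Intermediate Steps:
(-238 + 124) + 190 = -114 + 190 = 76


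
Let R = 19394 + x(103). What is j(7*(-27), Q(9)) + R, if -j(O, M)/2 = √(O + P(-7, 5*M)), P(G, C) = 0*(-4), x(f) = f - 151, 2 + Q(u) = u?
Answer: 19346 - 6*I*√21 ≈ 19346.0 - 27.495*I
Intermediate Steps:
Q(u) = -2 + u
x(f) = -151 + f
P(G, C) = 0
j(O, M) = -2*√O (j(O, M) = -2*√(O + 0) = -2*√O)
R = 19346 (R = 19394 + (-151 + 103) = 19394 - 48 = 19346)
j(7*(-27), Q(9)) + R = -2*3*I*√21 + 19346 = -6*I*√21 + 19346 = 19346 - 6*I*√21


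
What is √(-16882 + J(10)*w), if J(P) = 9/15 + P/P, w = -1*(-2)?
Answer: I*√421970/5 ≈ 129.92*I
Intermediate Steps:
w = 2
J(P) = 8/5 (J(P) = 9*(1/15) + 1 = ⅗ + 1 = 8/5)
√(-16882 + J(10)*w) = √(-16882 + (8/5)*2) = √(-16882 + 16/5) = √(-84394/5) = I*√421970/5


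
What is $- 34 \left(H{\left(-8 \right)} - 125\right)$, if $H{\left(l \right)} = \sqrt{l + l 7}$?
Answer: $4250 - 272 i \approx 4250.0 - 272.0 i$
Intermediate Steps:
$H{\left(l \right)} = 2 \sqrt{2} \sqrt{l}$ ($H{\left(l \right)} = \sqrt{l + 7 l} = \sqrt{8 l} = 2 \sqrt{2} \sqrt{l}$)
$- 34 \left(H{\left(-8 \right)} - 125\right) = - 34 \left(2 \sqrt{2} \sqrt{-8} - 125\right) = - 34 \left(2 \sqrt{2} \cdot 2 i \sqrt{2} - 125\right) = - 34 \left(8 i - 125\right) = - 34 \left(-125 + 8 i\right) = 4250 - 272 i$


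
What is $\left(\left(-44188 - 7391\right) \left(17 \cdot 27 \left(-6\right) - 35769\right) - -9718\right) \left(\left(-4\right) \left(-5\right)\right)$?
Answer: $39739750700$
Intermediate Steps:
$\left(\left(-44188 - 7391\right) \left(17 \cdot 27 \left(-6\right) - 35769\right) - -9718\right) \left(\left(-4\right) \left(-5\right)\right) = \left(- 51579 \left(459 \left(-6\right) - 35769\right) + 9718\right) 20 = \left(- 51579 \left(-2754 - 35769\right) + 9718\right) 20 = \left(\left(-51579\right) \left(-38523\right) + 9718\right) 20 = \left(1986977817 + 9718\right) 20 = 1986987535 \cdot 20 = 39739750700$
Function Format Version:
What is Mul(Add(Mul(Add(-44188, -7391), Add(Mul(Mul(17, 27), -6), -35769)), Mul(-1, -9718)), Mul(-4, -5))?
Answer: 39739750700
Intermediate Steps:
Mul(Add(Mul(Add(-44188, -7391), Add(Mul(Mul(17, 27), -6), -35769)), Mul(-1, -9718)), Mul(-4, -5)) = Mul(Add(Mul(-51579, Add(Mul(459, -6), -35769)), 9718), 20) = Mul(Add(Mul(-51579, Add(-2754, -35769)), 9718), 20) = Mul(Add(Mul(-51579, -38523), 9718), 20) = Mul(Add(1986977817, 9718), 20) = Mul(1986987535, 20) = 39739750700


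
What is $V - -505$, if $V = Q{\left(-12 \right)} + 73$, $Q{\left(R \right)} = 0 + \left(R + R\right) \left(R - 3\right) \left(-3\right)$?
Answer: $-502$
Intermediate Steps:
$Q{\left(R \right)} = - 6 R \left(-3 + R\right)$ ($Q{\left(R \right)} = 0 + 2 R \left(-3 + R\right) \left(-3\right) = 0 - 6 R \left(-3 + R\right) = - 6 R \left(-3 + R\right)$)
$V = -1007$ ($V = 6 \left(-12\right) \left(3 - -12\right) + 73 = 6 \left(-12\right) \left(3 + 12\right) + 73 = 6 \left(-12\right) 15 + 73 = -1080 + 73 = -1007$)
$V - -505 = -1007 - -505 = -1007 + 505 = -502$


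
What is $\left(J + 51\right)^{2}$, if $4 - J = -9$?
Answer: $4096$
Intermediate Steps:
$J = 13$ ($J = 4 - -9 = 4 + 9 = 13$)
$\left(J + 51\right)^{2} = \left(13 + 51\right)^{2} = 64^{2} = 4096$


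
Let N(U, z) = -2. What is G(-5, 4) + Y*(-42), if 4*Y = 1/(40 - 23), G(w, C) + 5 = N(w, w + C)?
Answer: -259/34 ≈ -7.6176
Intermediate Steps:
G(w, C) = -7 (G(w, C) = -5 - 2 = -7)
Y = 1/68 (Y = 1/(4*(40 - 23)) = (¼)/17 = (¼)*(1/17) = 1/68 ≈ 0.014706)
G(-5, 4) + Y*(-42) = -7 + (1/68)*(-42) = -7 - 21/34 = -259/34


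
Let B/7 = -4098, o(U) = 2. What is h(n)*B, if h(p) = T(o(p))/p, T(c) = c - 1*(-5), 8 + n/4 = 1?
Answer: 14343/2 ≈ 7171.5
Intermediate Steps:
n = -28 (n = -32 + 4*1 = -32 + 4 = -28)
T(c) = 5 + c (T(c) = c + 5 = 5 + c)
B = -28686 (B = 7*(-4098) = -28686)
h(p) = 7/p (h(p) = (5 + 2)/p = 7/p)
h(n)*B = (7/(-28))*(-28686) = (7*(-1/28))*(-28686) = -¼*(-28686) = 14343/2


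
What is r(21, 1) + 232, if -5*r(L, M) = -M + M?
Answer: 232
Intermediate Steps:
r(L, M) = 0 (r(L, M) = -(-M + M)/5 = -1/5*0 = 0)
r(21, 1) + 232 = 0 + 232 = 232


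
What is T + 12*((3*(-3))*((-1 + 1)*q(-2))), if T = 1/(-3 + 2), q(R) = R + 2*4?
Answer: -1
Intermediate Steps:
q(R) = 8 + R (q(R) = R + 8 = 8 + R)
T = -1 (T = 1/(-1) = -1)
T + 12*((3*(-3))*((-1 + 1)*q(-2))) = -1 + 12*((3*(-3))*((-1 + 1)*(8 - 2))) = -1 + 12*(-0*6) = -1 + 12*(-9*0) = -1 + 12*0 = -1 + 0 = -1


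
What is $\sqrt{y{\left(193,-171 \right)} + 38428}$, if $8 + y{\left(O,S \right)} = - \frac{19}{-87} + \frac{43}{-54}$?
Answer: $\frac{\sqrt{10468677810}}{522} \approx 196.01$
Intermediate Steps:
$y{\left(O,S \right)} = - \frac{13433}{1566}$ ($y{\left(O,S \right)} = -8 + \left(- \frac{19}{-87} + \frac{43}{-54}\right) = -8 + \left(\left(-19\right) \left(- \frac{1}{87}\right) + 43 \left(- \frac{1}{54}\right)\right) = -8 + \left(\frac{19}{87} - \frac{43}{54}\right) = -8 - \frac{905}{1566} = - \frac{13433}{1566}$)
$\sqrt{y{\left(193,-171 \right)} + 38428} = \sqrt{- \frac{13433}{1566} + 38428} = \sqrt{\frac{60164815}{1566}} = \frac{\sqrt{10468677810}}{522}$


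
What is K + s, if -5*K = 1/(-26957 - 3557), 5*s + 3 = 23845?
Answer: 727514789/152570 ≈ 4768.4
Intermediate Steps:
s = 23842/5 (s = -⅗ + (⅕)*23845 = -⅗ + 4769 = 23842/5 ≈ 4768.4)
K = 1/152570 (K = -1/(5*(-26957 - 3557)) = -⅕/(-30514) = -⅕*(-1/30514) = 1/152570 ≈ 6.5544e-6)
K + s = 1/152570 + 23842/5 = 727514789/152570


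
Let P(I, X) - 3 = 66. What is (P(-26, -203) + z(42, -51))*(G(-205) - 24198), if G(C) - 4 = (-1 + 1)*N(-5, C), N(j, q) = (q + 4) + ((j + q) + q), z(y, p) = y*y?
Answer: -44347602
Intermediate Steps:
z(y, p) = y²
N(j, q) = 4 + j + 3*q (N(j, q) = (4 + q) + (j + 2*q) = 4 + j + 3*q)
P(I, X) = 69 (P(I, X) = 3 + 66 = 69)
G(C) = 4 (G(C) = 4 + (-1 + 1)*(4 - 5 + 3*C) = 4 + 0*(-1 + 3*C) = 4 + 0 = 4)
(P(-26, -203) + z(42, -51))*(G(-205) - 24198) = (69 + 42²)*(4 - 24198) = (69 + 1764)*(-24194) = 1833*(-24194) = -44347602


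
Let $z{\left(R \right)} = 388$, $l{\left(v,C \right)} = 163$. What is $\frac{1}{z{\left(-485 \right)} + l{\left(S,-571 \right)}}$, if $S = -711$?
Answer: $\frac{1}{551} \approx 0.0018149$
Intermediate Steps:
$\frac{1}{z{\left(-485 \right)} + l{\left(S,-571 \right)}} = \frac{1}{388 + 163} = \frac{1}{551}$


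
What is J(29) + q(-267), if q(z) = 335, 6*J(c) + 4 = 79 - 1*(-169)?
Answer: 1127/3 ≈ 375.67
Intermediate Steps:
J(c) = 122/3 (J(c) = -⅔ + (79 - 1*(-169))/6 = -⅔ + (79 + 169)/6 = -⅔ + (⅙)*248 = -⅔ + 124/3 = 122/3)
J(29) + q(-267) = 122/3 + 335 = 1127/3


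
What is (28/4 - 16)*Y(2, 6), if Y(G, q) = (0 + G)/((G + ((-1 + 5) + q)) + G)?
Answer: -9/7 ≈ -1.2857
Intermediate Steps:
Y(G, q) = G/(4 + q + 2*G) (Y(G, q) = G/((G + (4 + q)) + G) = G/((4 + G + q) + G) = G/(4 + q + 2*G))
(28/4 - 16)*Y(2, 6) = (28/4 - 16)*(2/(4 + 6 + 2*2)) = (28*(¼) - 16)*(2/(4 + 6 + 4)) = (7 - 16)*(2/14) = -18/14 = -9*⅐ = -9/7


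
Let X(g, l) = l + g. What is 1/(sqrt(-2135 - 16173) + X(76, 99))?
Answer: 175/48933 - 2*I*sqrt(4577)/48933 ≈ 0.0035763 - 0.0027651*I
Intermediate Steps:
X(g, l) = g + l
1/(sqrt(-2135 - 16173) + X(76, 99)) = 1/(sqrt(-2135 - 16173) + (76 + 99)) = 1/(sqrt(-18308) + 175) = 1/(2*I*sqrt(4577) + 175) = 1/(175 + 2*I*sqrt(4577))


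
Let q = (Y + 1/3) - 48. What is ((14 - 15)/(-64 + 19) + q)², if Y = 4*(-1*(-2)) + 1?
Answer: 3024121/2025 ≈ 1493.4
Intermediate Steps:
Y = 9 (Y = 4*2 + 1 = 8 + 1 = 9)
q = -116/3 (q = (9 + 1/3) - 48 = (9 + ⅓) - 48 = 28/3 - 48 = -116/3 ≈ -38.667)
((14 - 15)/(-64 + 19) + q)² = ((14 - 15)/(-64 + 19) - 116/3)² = (-1/(-45) - 116/3)² = (-1*(-1/45) - 116/3)² = (1/45 - 116/3)² = (-1739/45)² = 3024121/2025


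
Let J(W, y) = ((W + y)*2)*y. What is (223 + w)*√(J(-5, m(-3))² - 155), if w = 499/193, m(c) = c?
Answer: 43538*√2149/193 ≈ 10458.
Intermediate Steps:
J(W, y) = y*(2*W + 2*y) (J(W, y) = (2*W + 2*y)*y = y*(2*W + 2*y))
w = 499/193 (w = 499*(1/193) = 499/193 ≈ 2.5855)
(223 + w)*√(J(-5, m(-3))² - 155) = (223 + 499/193)*√((2*(-3)*(-5 - 3))² - 155) = 43538*√((2*(-3)*(-8))² - 155)/193 = 43538*√(48² - 155)/193 = 43538*√(2304 - 155)/193 = 43538*√2149/193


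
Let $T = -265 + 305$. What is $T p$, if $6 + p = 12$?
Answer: $240$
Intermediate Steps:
$T = 40$
$p = 6$ ($p = -6 + 12 = 6$)
$T p = 40 \cdot 6 = 240$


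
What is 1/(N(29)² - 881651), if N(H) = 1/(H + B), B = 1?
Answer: -900/793485899 ≈ -1.1342e-6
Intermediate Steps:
N(H) = 1/(1 + H) (N(H) = 1/(H + 1) = 1/(1 + H))
1/(N(29)² - 881651) = 1/((1/(1 + 29))² - 881651) = 1/((1/30)² - 881651) = 1/(1/900 - 881651) = 1/(-793485899/900) = -900/793485899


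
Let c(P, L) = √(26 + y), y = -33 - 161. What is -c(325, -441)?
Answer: -2*I*√42 ≈ -12.961*I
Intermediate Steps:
y = -194
c(P, L) = 2*I*√42 (c(P, L) = √(26 - 194) = √(-168) = 2*I*√42)
-c(325, -441) = -2*I*√42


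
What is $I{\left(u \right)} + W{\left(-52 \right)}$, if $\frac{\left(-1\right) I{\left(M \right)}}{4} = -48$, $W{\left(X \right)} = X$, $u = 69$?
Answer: $140$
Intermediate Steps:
$I{\left(M \right)} = 192$ ($I{\left(M \right)} = \left(-4\right) \left(-48\right) = 192$)
$I{\left(u \right)} + W{\left(-52 \right)} = 192 - 52 = 140$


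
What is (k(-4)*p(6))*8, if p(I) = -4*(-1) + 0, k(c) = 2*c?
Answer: -256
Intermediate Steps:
p(I) = 4 (p(I) = 4 + 0 = 4)
(k(-4)*p(6))*8 = ((2*(-4))*4)*8 = -8*4*8 = -32*8 = -256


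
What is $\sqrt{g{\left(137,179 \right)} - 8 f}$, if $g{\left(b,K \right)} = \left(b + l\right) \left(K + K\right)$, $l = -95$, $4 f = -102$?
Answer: $2 \sqrt{3810} \approx 123.45$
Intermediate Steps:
$f = - \frac{51}{2}$ ($f = \frac{1}{4} \left(-102\right) = - \frac{51}{2} \approx -25.5$)
$g{\left(b,K \right)} = 2 K \left(-95 + b\right)$ ($g{\left(b,K \right)} = \left(b - 95\right) \left(K + K\right) = \left(-95 + b\right) 2 K = 2 K \left(-95 + b\right)$)
$\sqrt{g{\left(137,179 \right)} - 8 f} = \sqrt{2 \cdot 179 \left(-95 + 137\right) - -204} = \sqrt{2 \cdot 179 \cdot 42 + 204} = \sqrt{15036 + 204} = \sqrt{15240} = 2 \sqrt{3810}$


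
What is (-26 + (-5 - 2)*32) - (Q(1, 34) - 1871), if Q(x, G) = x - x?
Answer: 1621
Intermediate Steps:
Q(x, G) = 0
(-26 + (-5 - 2)*32) - (Q(1, 34) - 1871) = (-26 + (-5 - 2)*32) - (0 - 1871) = (-26 - 7*32) - 1*(-1871) = (-26 - 224) + 1871 = -250 + 1871 = 1621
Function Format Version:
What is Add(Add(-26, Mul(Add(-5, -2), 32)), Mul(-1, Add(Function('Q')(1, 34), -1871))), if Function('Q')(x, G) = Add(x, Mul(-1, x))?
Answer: 1621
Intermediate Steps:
Function('Q')(x, G) = 0
Add(Add(-26, Mul(Add(-5, -2), 32)), Mul(-1, Add(Function('Q')(1, 34), -1871))) = Add(Add(-26, Mul(Add(-5, -2), 32)), Mul(-1, Add(0, -1871))) = Add(Add(-26, Mul(-7, 32)), Mul(-1, -1871)) = Add(Add(-26, -224), 1871) = Add(-250, 1871) = 1621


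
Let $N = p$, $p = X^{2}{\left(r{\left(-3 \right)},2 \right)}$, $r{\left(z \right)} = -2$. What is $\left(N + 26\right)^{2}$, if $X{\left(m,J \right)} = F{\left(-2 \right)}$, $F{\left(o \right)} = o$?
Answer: $900$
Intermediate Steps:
$X{\left(m,J \right)} = -2$
$p = 4$ ($p = \left(-2\right)^{2} = 4$)
$N = 4$
$\left(N + 26\right)^{2} = \left(4 + 26\right)^{2} = 30^{2} = 900$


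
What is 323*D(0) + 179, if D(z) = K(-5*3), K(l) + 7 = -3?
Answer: -3051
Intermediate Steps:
K(l) = -10 (K(l) = -7 - 3 = -10)
D(z) = -10
323*D(0) + 179 = 323*(-10) + 179 = -3230 + 179 = -3051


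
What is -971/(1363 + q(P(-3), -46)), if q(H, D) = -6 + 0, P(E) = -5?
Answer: -971/1357 ≈ -0.71555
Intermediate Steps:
q(H, D) = -6
-971/(1363 + q(P(-3), -46)) = -971/(1363 - 6) = -971/1357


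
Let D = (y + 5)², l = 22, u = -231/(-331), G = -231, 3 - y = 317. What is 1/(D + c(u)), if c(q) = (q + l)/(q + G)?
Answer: 6930/661682647 ≈ 1.0473e-5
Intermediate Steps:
y = -314 (y = 3 - 1*317 = 3 - 317 = -314)
u = 231/331 (u = -231*(-1/331) = 231/331 ≈ 0.69789)
c(q) = (22 + q)/(-231 + q) (c(q) = (q + 22)/(q - 231) = (22 + q)/(-231 + q))
D = 95481 (D = (-314 + 5)² = (-309)² = 95481)
1/(D + c(u)) = 1/(95481 + (22 + 231/331)/(-231 + 231/331)) = 1/(95481 + (7513/331)/(-76230/331)) = 1/(95481 - 331/76230*7513/331) = 1/(95481 - 683/6930) = 1/(661682647/6930) = 6930/661682647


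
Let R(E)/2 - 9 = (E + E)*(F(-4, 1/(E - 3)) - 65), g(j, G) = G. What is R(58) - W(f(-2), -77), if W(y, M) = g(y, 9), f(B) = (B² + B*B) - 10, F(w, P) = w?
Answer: -15999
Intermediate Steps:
R(E) = 18 - 276*E (R(E) = 18 + 2*((E + E)*(-4 - 65)) = 18 + 2*((2*E)*(-69)) = 18 + 2*(-138*E) = 18 - 276*E)
f(B) = -10 + 2*B² (f(B) = (B² + B²) - 10 = 2*B² - 10 = -10 + 2*B²)
W(y, M) = 9
R(58) - W(f(-2), -77) = (18 - 276*58) - 1*9 = (18 - 16008) - 9 = -15990 - 9 = -15999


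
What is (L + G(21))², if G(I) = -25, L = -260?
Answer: 81225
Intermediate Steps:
(L + G(21))² = (-260 - 25)² = (-285)² = 81225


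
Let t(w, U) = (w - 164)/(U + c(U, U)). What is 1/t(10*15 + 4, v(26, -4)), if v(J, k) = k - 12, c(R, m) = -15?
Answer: 31/10 ≈ 3.1000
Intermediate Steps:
v(J, k) = -12 + k
t(w, U) = (-164 + w)/(-15 + U) (t(w, U) = (w - 164)/(U - 15) = (-164 + w)/(-15 + U))
1/t(10*15 + 4, v(26, -4)) = 1/((-164 + (10*15 + 4))/(-15 + (-12 - 4))) = 1/((-164 + (150 + 4))/(-15 - 16)) = 1/((-164 + 154)/(-31)) = 1/(-1/31*(-10)) = 1/(10/31) = 31/10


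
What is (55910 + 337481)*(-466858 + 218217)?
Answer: -97813131631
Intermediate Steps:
(55910 + 337481)*(-466858 + 218217) = 393391*(-248641) = -97813131631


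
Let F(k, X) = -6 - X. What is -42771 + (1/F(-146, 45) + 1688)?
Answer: -2095234/51 ≈ -41083.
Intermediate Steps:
-42771 + (1/F(-146, 45) + 1688) = -42771 + (1/(-6 - 1*45) + 1688) = -42771 + (1/(-6 - 45) + 1688) = -42771 + (1/(-51) + 1688) = -42771 + (-1/51 + 1688) = -42771 + 86087/51 = -2095234/51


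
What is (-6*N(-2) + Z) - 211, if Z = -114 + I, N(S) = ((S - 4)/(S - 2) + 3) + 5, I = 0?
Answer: -382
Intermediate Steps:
N(S) = 8 + (-4 + S)/(-2 + S) (N(S) = ((-4 + S)/(-2 + S) + 3) + 5 = (3 + (-4 + S)/(-2 + S)) + 5 = 8 + (-4 + S)/(-2 + S))
Z = -114 (Z = -114 + 0 = -114)
(-6*N(-2) + Z) - 211 = (-6*(-20 + 9*(-2))/(-2 - 2) - 114) - 211 = (-6*(-20 - 18)/(-4) - 114) - 211 = (-(-3)*(-38)/2 - 114) - 211 = (-6*19/2 - 114) - 211 = (-57 - 114) - 211 = -171 - 211 = -382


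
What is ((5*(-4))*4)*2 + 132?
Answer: -28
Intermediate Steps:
((5*(-4))*4)*2 + 132 = -20*4*2 + 132 = -80*2 + 132 = -160 + 132 = -28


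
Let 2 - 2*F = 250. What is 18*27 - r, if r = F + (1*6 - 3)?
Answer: 607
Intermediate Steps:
F = -124 (F = 1 - 1/2*250 = 1 - 125 = -124)
r = -121 (r = -124 + (1*6 - 3) = -124 + (6 - 3) = -124 + 3 = -121)
18*27 - r = 18*27 - 1*(-121) = 486 + 121 = 607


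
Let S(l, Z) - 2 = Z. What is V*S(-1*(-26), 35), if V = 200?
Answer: 7400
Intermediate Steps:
S(l, Z) = 2 + Z
V*S(-1*(-26), 35) = 200*(2 + 35) = 200*37 = 7400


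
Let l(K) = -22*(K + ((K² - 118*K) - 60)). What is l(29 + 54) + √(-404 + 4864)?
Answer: 63404 + 2*√1115 ≈ 63471.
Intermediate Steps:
l(K) = 1320 - 22*K² + 2574*K (l(K) = -22*(K + (-60 + K² - 118*K)) = -22*(-60 + K² - 117*K) = 1320 - 22*K² + 2574*K)
l(29 + 54) + √(-404 + 4864) = (1320 - 22*(29 + 54)² + 2574*(29 + 54)) + √(-404 + 4864) = (1320 - 22*83² + 2574*83) + √4460 = (1320 - 22*6889 + 213642) + 2*√1115 = (1320 - 151558 + 213642) + 2*√1115 = 63404 + 2*√1115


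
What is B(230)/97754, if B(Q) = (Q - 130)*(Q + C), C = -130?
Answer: 5000/48877 ≈ 0.10230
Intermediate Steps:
B(Q) = (-130 + Q)² (B(Q) = (Q - 130)*(Q - 130) = (-130 + Q)*(-130 + Q) = (-130 + Q)²)
B(230)/97754 = (16900 + 230² - 260*230)/97754 = (16900 + 52900 - 59800)*(1/97754) = 10000*(1/97754) = 5000/48877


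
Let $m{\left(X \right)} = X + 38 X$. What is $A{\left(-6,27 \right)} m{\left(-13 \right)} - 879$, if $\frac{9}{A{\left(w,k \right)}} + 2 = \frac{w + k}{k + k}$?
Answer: $\frac{56643}{29} \approx 1953.2$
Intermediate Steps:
$A{\left(w,k \right)} = \frac{9}{-2 + \frac{k + w}{2 k}}$ ($A{\left(w,k \right)} = \frac{9}{-2 + \frac{w + k}{k + k}} = \frac{9}{-2 + \frac{k + w}{2 k}}$)
$m{\left(X \right)} = 39 X$
$A{\left(-6,27 \right)} m{\left(-13 \right)} - 879 = 18 \cdot 27 \frac{1}{-6 - 81} \cdot 39 \left(-13\right) - 879 = 18 \cdot 27 \frac{1}{-6 - 81} \left(-507\right) - 879 = 18 \cdot 27 \frac{1}{-87} \left(-507\right) - 879 = 18 \cdot 27 \left(- \frac{1}{87}\right) \left(-507\right) - 879 = \left(- \frac{162}{29}\right) \left(-507\right) - 879 = \frac{82134}{29} - 879 = \frac{56643}{29}$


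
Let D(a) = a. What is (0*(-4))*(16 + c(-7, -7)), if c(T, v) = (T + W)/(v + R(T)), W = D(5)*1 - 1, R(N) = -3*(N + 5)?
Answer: 0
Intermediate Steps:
R(N) = -15 - 3*N (R(N) = -3*(5 + N) = -15 - 3*N)
W = 4 (W = 5*1 - 1 = 5 - 1 = 4)
c(T, v) = (4 + T)/(-15 + v - 3*T) (c(T, v) = (T + 4)/(v + (-15 - 3*T)) = (4 + T)/(-15 + v - 3*T))
(0*(-4))*(16 + c(-7, -7)) = (0*(-4))*(16 + (4 - 7)/(-15 - 7 - 3*(-7))) = 0*(16 - 3/(-15 - 7 + 21)) = 0*(16 - 3/(-1)) = 0*(16 - 1*(-3)) = 0*(16 + 3) = 0*19 = 0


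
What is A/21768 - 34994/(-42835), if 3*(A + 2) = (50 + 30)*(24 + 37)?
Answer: 1247012983/1398648420 ≈ 0.89158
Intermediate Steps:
A = 4874/3 (A = -2 + ((50 + 30)*(24 + 37))/3 = -2 + (80*61)/3 = -2 + (1/3)*4880 = -2 + 4880/3 = 4874/3 ≈ 1624.7)
A/21768 - 34994/(-42835) = (4874/3)/21768 - 34994/(-42835) = (4874/3)*(1/21768) - 34994*(-1/42835) = 2437/32652 + 34994/42835 = 1247012983/1398648420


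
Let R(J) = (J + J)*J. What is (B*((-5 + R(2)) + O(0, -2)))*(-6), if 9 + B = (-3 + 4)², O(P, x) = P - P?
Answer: 144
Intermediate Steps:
O(P, x) = 0
B = -8 (B = -9 + (-3 + 4)² = -9 + 1² = -9 + 1 = -8)
R(J) = 2*J² (R(J) = (2*J)*J = 2*J²)
(B*((-5 + R(2)) + O(0, -2)))*(-6) = -8*((-5 + 2*2²) + 0)*(-6) = -8*((-5 + 2*4) + 0)*(-6) = -8*((-5 + 8) + 0)*(-6) = -8*(3 + 0)*(-6) = -8*3*(-6) = -24*(-6) = 144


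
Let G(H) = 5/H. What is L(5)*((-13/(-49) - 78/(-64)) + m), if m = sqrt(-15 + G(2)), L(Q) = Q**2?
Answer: 58175/1568 + 125*I*sqrt(2)/2 ≈ 37.101 + 88.388*I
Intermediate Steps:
m = 5*I*sqrt(2)/2 (m = sqrt(-15 + 5/2) = sqrt(-25/2) = 5*I*sqrt(2)/2 ≈ 3.5355*I)
L(5)*((-13/(-49) - 78/(-64)) + m) = 5**2*((-13/(-49) - 78/(-64)) + 5*I*sqrt(2)/2) = 25*((-13*(-1/49) - 78*(-1/64)) + 5*I*sqrt(2)/2) = 25*((13/49 + 39/32) + 5*I*sqrt(2)/2) = 25*(2327/1568 + 5*I*sqrt(2)/2) = 58175/1568 + 125*I*sqrt(2)/2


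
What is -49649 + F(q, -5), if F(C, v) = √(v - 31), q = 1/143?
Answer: -49649 + 6*I ≈ -49649.0 + 6.0*I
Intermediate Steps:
q = 1/143 ≈ 0.0069930
F(C, v) = √(-31 + v)
-49649 + F(q, -5) = -49649 + √(-31 - 5) = -49649 + √(-36) = -49649 + 6*I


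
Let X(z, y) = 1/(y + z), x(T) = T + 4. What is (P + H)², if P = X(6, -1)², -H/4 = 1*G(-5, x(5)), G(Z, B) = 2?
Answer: 39601/625 ≈ 63.362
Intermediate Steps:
x(T) = 4 + T
H = -8 (H = -4*2 = -8)
P = 1/25 (P = (1/(-1 + 6))² = (1/5)² = (⅕)² = 1/25 ≈ 0.040000)
(P + H)² = (1/25 - 8)² = (-199/25)² = 39601/625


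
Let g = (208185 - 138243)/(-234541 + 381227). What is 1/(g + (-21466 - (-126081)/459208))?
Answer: -33679692344/722942969734553 ≈ -4.6587e-5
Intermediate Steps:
g = 34971/73343 (g = 69942/146686 = 69942*(1/146686) = 34971/73343 ≈ 0.47681)
1/(g + (-21466 - (-126081)/459208)) = 1/(34971/73343 + (-21466 - (-126081)/459208)) = 1/(34971/73343 + (-21466 - 1*(-126081/459208))) = 1/(34971/73343 + (-21466 + 126081/459208)) = 1/(34971/73343 - 9857232847/459208) = 1/(-722942969734553/33679692344) = -33679692344/722942969734553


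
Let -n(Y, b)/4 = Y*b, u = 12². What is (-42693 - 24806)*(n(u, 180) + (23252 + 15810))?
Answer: 4361650382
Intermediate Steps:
u = 144
n(Y, b) = -4*Y*b
(-42693 - 24806)*(n(u, 180) + (23252 + 15810)) = (-42693 - 24806)*(-4*144*180 + (23252 + 15810)) = -67499*(-103680 + 39062) = -67499*(-64618) = 4361650382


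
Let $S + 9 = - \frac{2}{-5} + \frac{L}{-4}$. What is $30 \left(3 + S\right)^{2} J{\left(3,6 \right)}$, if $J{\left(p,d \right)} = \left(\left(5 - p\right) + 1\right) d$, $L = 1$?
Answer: $\frac{369603}{20} \approx 18480.0$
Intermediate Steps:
$J{\left(p,d \right)} = d \left(6 - p\right)$ ($J{\left(p,d \right)} = \left(6 - p\right) d = d \left(6 - p\right)$)
$S = - \frac{177}{20}$ ($S = -9 + \left(- \frac{2}{-5} + 1 \frac{1}{-4}\right) = -9 + \left(\left(-2\right) \left(- \frac{1}{5}\right) + 1 \left(- \frac{1}{4}\right)\right) = -9 + \left(\frac{2}{5} - \frac{1}{4}\right) = -9 + \frac{3}{20} = - \frac{177}{20} \approx -8.85$)
$30 \left(3 + S\right)^{2} J{\left(3,6 \right)} = 30 \left(3 - \frac{177}{20}\right)^{2} \cdot 6 \left(6 - 3\right) = 30 \left(- \frac{117}{20}\right)^{2} \cdot 6 \left(6 - 3\right) = 30 \cdot \frac{13689}{400} \cdot 6 \cdot 3 = \frac{41067}{40} \cdot 18 = \frac{369603}{20}$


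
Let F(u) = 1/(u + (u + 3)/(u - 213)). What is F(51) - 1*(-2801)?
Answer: 425755/152 ≈ 2801.0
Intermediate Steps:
F(u) = 1/(u + (3 + u)/(-213 + u))
F(51) - 1*(-2801) = (-213 + 51)/(3 + 51² - 212*51) - 1*(-2801) = -162/(3 + 2601 - 10812) + 2801 = -162/(-8208) + 2801 = -1/8208*(-162) + 2801 = 3/152 + 2801 = 425755/152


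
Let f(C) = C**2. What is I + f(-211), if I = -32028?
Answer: 12493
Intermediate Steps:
I + f(-211) = -32028 + (-211)**2 = -32028 + 44521 = 12493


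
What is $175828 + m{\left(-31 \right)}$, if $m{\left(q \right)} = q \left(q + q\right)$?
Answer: $177750$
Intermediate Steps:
$m{\left(q \right)} = 2 q^{2}$ ($m{\left(q \right)} = q 2 q = 2 q^{2}$)
$175828 + m{\left(-31 \right)} = 175828 + 2 \left(-31\right)^{2} = 175828 + 2 \cdot 961 = 175828 + 1922 = 177750$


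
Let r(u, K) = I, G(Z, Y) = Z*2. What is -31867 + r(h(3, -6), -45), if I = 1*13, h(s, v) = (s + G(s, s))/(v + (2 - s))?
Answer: -31854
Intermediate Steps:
G(Z, Y) = 2*Z
h(s, v) = 3*s/(2 + v - s) (h(s, v) = (s + 2*s)/(v + (2 - s)) = (3*s)/(2 + v - s) = 3*s/(2 + v - s))
I = 13
r(u, K) = 13
-31867 + r(h(3, -6), -45) = -31867 + 13 = -31854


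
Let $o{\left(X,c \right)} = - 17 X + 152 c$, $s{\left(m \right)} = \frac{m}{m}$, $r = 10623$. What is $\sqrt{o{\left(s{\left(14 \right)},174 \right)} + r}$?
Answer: $\sqrt{37054} \approx 192.49$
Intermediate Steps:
$s{\left(m \right)} = 1$
$\sqrt{o{\left(s{\left(14 \right)},174 \right)} + r} = \sqrt{\left(\left(-17\right) 1 + 152 \cdot 174\right) + 10623} = \sqrt{\left(-17 + 26448\right) + 10623} = \sqrt{26431 + 10623} = \sqrt{37054}$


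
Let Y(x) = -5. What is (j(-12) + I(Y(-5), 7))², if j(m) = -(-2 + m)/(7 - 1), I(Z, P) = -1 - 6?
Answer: 196/9 ≈ 21.778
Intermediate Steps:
I(Z, P) = -7
j(m) = ⅓ - m/6 (j(m) = -(-2 + m)/6 = -(-⅓ + m/6) = ⅓ - m/6)
(j(-12) + I(Y(-5), 7))² = ((⅓ - ⅙*(-12)) - 7)² = ((⅓ + 2) - 7)² = (7/3 - 7)² = (-14/3)² = 196/9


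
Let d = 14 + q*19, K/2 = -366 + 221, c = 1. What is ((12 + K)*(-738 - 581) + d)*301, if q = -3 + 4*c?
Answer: 110381215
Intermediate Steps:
K = -290 (K = 2*(-366 + 221) = 2*(-145) = -290)
q = 1 (q = -3 + 4*1 = -3 + 4 = 1)
d = 33 (d = 14 + 1*19 = 14 + 19 = 33)
((12 + K)*(-738 - 581) + d)*301 = ((12 - 290)*(-738 - 581) + 33)*301 = (-278*(-1319) + 33)*301 = (366682 + 33)*301 = 366715*301 = 110381215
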